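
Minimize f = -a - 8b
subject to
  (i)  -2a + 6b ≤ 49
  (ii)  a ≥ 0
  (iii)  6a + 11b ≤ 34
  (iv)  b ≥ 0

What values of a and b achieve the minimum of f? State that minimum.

At the optimal vertex, a = 0 and 6a + 11b = 34.
Solving simultaneously gives a = 0, b = 34/11.

a = 0, b = 34/11, minimum f = -272/11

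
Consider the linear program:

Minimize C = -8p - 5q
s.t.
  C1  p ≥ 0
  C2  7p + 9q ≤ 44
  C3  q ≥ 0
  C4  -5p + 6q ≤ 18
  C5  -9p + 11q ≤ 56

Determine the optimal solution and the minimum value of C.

The optimum lies where 7p + 9q = 44 and q = 0.
Solving simultaneously gives p = 44/7, q = 0.

p = 44/7, q = 0, minimum C = -352/7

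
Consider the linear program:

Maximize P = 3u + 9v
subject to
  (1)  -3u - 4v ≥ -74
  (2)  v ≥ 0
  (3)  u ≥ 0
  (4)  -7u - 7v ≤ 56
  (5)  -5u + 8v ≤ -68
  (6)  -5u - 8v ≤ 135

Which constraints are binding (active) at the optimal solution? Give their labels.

(1) and (5)

Vertices and P = 3u + 9v:
  (74/3, 0) → P = 74
  (216/11, 83/22) → P = 2043/22
  (68/5, 0) → P = 204/5

The maximum is at (216/11, 83/22). Substituting into each constraint, equality holds for (1) and (5); the remaining constraints have slack.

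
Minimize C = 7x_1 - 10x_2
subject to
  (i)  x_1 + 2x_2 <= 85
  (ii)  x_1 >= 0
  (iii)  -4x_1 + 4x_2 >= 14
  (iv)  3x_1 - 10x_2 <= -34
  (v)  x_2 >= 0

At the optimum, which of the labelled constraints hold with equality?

(i) and (ii)

Extreme points and C = 7x_1 - 10x_2:
  (0, 85/2) → C = -425
  (26, 59/2) → C = -113
  (0, 7/2) → C = -35

The minimum is at (0, 85/2). Substituting into each constraint, equality holds for (i) and (ii); the remaining constraints have slack.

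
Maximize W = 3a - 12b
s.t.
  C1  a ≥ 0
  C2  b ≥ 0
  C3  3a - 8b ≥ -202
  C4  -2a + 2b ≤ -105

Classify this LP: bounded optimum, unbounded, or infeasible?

From the feasible point (105/2, 0), moving in the direction (1, 0) keeps every constraint satisfied while W increases without bound.

unbounded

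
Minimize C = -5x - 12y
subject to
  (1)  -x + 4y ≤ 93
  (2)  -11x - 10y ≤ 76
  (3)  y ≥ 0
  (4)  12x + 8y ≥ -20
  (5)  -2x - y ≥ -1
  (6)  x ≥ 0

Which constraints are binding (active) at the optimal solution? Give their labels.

(5) and (6)

Vertices and C = -5x - 12y:
  (1/2, 0) → C = -5/2
  (0, 0) → C = 0
  (0, 1) → C = -12

The minimum is at (0, 1). Substituting into each constraint, equality holds for (5) and (6); the remaining constraints have slack.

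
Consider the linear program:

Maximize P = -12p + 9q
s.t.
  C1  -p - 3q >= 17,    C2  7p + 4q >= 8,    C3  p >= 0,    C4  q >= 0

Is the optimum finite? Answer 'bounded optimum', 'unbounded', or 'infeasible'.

infeasible

The boundaries -p - 3q = 17 and 7p + 4q = 8 meet at (92/17, -127/17), but that point violates q ≥ 0. Every candidate vertex is excluded by some other constraint, so the feasible region is empty.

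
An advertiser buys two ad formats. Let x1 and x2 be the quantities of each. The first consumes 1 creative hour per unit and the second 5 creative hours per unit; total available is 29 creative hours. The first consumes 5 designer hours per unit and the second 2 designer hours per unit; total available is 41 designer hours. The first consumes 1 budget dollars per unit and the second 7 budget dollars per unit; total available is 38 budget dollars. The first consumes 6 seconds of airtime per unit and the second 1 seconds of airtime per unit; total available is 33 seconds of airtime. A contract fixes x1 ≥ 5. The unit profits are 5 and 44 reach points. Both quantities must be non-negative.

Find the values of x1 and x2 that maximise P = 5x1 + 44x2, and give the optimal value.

Extreme points and P = 5x1 + 44x2:
  (11/2, 0) → P = 55/2
  (5, 0) → P = 25
  (5, 3) → P = 157

The optimum lies where 6x1 + x2 = 33 and x1 = 5.
Solving simultaneously gives x1 = 5, x2 = 3.

x1 = 5, x2 = 3, maximum P = 157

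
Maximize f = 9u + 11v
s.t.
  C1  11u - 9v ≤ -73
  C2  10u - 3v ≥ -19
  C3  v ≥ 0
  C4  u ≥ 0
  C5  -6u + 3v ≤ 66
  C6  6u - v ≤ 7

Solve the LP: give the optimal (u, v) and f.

u = 5, v = 23, maximum f = 298

Extreme points and f = 9u + 11v:
  (16/19, 521/57) → f = 6163/57
  (136/43, 515/43) → f = 6889/43
  (5, 23) → f = 298

The optimum lies where 10u - 3v = -19 and 6u - v = 7.
Solving simultaneously gives u = 5, v = 23.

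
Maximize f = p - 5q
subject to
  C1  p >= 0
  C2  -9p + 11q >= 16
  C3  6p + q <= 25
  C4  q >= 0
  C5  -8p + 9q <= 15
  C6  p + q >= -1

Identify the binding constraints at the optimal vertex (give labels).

Corner points and f = p - 5q:
  (0, 16/11) → f = -80/11
  (0, 5/3) → f = -25/3
  (259/75, 107/25) → f = -1346/75
  (105/31, 145/31) → f = -20

The maximum is at (0, 16/11). Substituting into each constraint, equality holds for C1 and C2; the remaining constraints have slack.

C1 and C2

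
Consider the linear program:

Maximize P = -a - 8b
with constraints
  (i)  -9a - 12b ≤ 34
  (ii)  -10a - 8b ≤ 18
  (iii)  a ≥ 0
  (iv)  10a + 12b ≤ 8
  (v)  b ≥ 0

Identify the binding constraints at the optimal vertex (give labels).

Vertices and P = -a - 8b:
  (0, 2/3) → P = -16/3
  (0, 0) → P = 0
  (4/5, 0) → P = -4/5

The maximum is at (0, 0). Substituting into each constraint, equality holds for (iii) and (v); the remaining constraints have slack.

(iii) and (v)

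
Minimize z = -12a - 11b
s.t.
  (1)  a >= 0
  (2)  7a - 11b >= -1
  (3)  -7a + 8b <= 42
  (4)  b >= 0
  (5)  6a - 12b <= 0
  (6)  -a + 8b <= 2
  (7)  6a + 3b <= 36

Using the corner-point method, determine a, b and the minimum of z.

a = 2/3, b = 1/3, minimum z = -35/3

Extreme points and z = -12a - 11b:
  (0, 1/11) → z = -1
  (0, 0) → z = 0
  (14/45, 13/45) → z = -311/45
  (2/3, 1/3) → z = -35/3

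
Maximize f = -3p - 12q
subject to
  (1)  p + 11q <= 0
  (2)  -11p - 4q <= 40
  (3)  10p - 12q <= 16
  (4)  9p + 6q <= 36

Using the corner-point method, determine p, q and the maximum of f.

p = -104/43, q = -144/43, maximum f = 2040/43

Feasible corners and f = -3p - 12q:
  (-440/117, 40/117) → f = 280/39
  (88/61, -8/61) → f = -168/61
  (-104/43, -144/43) → f = 2040/43

The binding constraints are -11p - 4q = 40 and 10p - 12q = 16.
Solving simultaneously gives p = -104/43, q = -144/43.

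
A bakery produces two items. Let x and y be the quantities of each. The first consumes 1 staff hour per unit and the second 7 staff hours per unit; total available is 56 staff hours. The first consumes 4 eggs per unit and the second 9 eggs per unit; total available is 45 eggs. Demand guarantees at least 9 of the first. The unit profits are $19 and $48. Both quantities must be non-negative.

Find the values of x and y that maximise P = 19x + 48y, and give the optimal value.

Corner points and P = 19x + 48y:
  (45/4, 0) → P = 855/4
  (9, 0) → P = 171
  (9, 1) → P = 219

x = 9, y = 1, maximum P = 219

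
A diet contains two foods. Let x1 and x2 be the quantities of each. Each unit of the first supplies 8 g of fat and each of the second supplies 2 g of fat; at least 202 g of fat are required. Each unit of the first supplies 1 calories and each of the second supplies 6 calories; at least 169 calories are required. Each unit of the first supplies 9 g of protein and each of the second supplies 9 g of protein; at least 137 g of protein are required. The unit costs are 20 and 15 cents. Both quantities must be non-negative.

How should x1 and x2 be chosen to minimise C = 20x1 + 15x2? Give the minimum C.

x1 = 19, x2 = 25, minimum C = 755

The feasible region is unbounded (it extends along (0, 1), (1, 0)), but C strictly increases along every unbounded feasible direction, so there is no improving ray and the minimum is attained at a vertex.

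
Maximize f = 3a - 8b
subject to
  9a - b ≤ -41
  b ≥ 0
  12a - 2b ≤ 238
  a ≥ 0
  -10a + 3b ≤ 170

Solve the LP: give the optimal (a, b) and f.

Extreme points and f = 3a - 8b:
  (0, 41) → f = -328
  (47/17, 1120/17) → f = -8819/17
  (0, 170/3) → f = -1360/3

The binding constraints are 9a - b = -41 and a = 0.
Solving simultaneously gives a = 0, b = 41.

a = 0, b = 41, maximum f = -328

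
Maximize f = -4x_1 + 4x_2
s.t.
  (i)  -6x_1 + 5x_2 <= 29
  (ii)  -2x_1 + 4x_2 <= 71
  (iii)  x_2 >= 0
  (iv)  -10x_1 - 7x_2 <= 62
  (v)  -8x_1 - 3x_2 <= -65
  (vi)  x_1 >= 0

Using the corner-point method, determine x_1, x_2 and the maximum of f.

x_1 = 239/14, x_2 = 184/7, maximum f = 258/7

Feasible corners and f = -4x_1 + 4x_2:
  (239/14, 184/7) → f = 258/7
  (119/29, 311/29) → f = 768/29
  (65/8, 0) → f = -65/2
The feasible region is unbounded (it extends along (2, 1), (1, 0)), but f strictly decreases along every unbounded feasible direction, so there is no improving ray and the maximum is attained at a vertex.

The optimum lies where -6x_1 + 5x_2 = 29 and -2x_1 + 4x_2 = 71.
Solving simultaneously gives x_1 = 239/14, x_2 = 184/7.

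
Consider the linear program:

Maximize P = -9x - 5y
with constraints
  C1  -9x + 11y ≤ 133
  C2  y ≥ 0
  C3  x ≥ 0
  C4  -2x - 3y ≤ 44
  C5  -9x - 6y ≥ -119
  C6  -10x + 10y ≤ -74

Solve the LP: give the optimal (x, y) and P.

Feasible corners and P = -9x - 5y:
  (119/9, 0) → P = -119
  (37/5, 0) → P = -333/5
  (817/75, 262/75) → P = -8663/75

x = 37/5, y = 0, maximum P = -333/5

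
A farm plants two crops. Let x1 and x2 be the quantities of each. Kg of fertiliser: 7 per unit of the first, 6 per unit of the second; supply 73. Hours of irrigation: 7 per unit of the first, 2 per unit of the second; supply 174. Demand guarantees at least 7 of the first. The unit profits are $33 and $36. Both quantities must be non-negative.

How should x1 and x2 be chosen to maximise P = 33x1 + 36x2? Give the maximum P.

x1 = 7, x2 = 4, maximum P = 375

Corner points and P = 33x1 + 36x2:
  (73/7, 0) → P = 2409/7
  (7, 0) → P = 231
  (7, 4) → P = 375

The binding constraints are 7x1 + 6x2 = 73 and x1 = 7.
Solving simultaneously gives x1 = 7, x2 = 4.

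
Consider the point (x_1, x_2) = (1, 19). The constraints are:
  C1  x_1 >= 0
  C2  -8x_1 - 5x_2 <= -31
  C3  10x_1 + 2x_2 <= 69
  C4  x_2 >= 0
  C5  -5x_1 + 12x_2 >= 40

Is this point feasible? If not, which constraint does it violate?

feasible

C1: 1 ≥ 0 ✓
C2: -103 ≤ -31 ✓
C3: 48 ≤ 69 ✓
C4: 19 ≥ 0 ✓
C5: 223 ≥ 40 ✓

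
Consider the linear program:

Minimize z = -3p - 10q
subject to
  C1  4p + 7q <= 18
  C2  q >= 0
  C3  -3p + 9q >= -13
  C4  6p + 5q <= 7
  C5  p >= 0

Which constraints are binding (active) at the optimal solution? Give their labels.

Vertices and z = -3p - 10q:
  (7/6, 0) → z = -7/2
  (0, 0) → z = 0
  (0, 7/5) → z = -14

The minimum is at (0, 7/5). Substituting into each constraint, equality holds for C4 and C5; the remaining constraints have slack.

C4 and C5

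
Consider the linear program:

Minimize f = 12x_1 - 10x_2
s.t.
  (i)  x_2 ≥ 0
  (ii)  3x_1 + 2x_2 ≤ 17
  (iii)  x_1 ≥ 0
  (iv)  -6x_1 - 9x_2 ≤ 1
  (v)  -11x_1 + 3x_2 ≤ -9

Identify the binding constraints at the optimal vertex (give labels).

Extreme points and f = 12x_1 - 10x_2:
  (17/3, 0) → f = 68
  (9/11, 0) → f = 108/11
  (69/31, 160/31) → f = -772/31

The minimum is at (69/31, 160/31). Substituting into each constraint, equality holds for (ii) and (v); the remaining constraints have slack.

(ii) and (v)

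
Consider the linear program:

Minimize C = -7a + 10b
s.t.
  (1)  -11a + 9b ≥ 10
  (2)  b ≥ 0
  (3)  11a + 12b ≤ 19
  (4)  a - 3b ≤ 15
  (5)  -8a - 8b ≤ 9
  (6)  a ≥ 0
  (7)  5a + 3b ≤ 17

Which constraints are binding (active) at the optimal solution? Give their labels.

Vertices and C = -7a + 10b:
  (17/77, 29/21) → C = 2833/231
  (0, 10/9) → C = 100/9
  (0, 19/12) → C = 95/6

The minimum is at (0, 10/9). Substituting into each constraint, equality holds for (1) and (6); the remaining constraints have slack.

(1) and (6)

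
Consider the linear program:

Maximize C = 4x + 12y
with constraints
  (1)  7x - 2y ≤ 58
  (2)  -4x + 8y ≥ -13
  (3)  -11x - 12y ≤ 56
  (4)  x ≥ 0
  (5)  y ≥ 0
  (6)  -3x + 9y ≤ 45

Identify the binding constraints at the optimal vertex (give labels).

(1) and (6)

Vertices and C = 4x + 12y:
  (73/8, 47/16) → C = 287/4
  (204/19, 163/19) → C = 2772/19
  (13/4, 0) → C = 13
  (0, 0) → C = 0
  (0, 5) → C = 60

The maximum is at (204/19, 163/19). Substituting into each constraint, equality holds for (1) and (6); the remaining constraints have slack.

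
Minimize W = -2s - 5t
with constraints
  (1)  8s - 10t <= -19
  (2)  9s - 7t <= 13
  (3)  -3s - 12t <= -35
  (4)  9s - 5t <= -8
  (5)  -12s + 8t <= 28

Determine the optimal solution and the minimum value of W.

s = 19/3, t = 13, minimum W = -233/3

Corner points and W = -2s - 5t:
  (79/123, 113/41) → W = -1853/123
  (-1/3, 3) → W = -43/3
  (19/3, 13) → W = -233/3

At the optimal vertex, 9s - 5t = -8 and -12s + 8t = 28.
Solving simultaneously gives s = 19/3, t = 13.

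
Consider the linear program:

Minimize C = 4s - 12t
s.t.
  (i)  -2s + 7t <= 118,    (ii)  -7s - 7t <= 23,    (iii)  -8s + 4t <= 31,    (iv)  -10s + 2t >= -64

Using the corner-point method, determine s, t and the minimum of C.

s = 85/16, t = 147/8, minimum C = -797/4

Feasible corners and C = 4s - 12t:
  (85/16, 147/8) → C = -797/4
  (114/11, 218/11) → C = -2160/11
  (-103/28, 11/28) → C = -136/7
  (67/14, -113/14) → C = 116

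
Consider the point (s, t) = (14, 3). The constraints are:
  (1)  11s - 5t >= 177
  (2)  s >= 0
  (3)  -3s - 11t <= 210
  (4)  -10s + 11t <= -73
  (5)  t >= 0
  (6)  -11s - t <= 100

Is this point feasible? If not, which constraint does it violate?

Constraint (1): 11s - 5t = 139, which is not ≥ 177. All other constraints are satisfied.

not feasible — violates (1)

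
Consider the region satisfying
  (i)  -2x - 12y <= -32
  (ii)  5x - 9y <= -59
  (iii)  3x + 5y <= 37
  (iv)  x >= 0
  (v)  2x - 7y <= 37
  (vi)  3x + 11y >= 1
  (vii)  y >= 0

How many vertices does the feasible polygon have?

3

The feasible vertices (each the meet of two boundaries and inside every other half-plane) are:
  (19/26, 181/26)
  (0, 59/9)
  (0, 37/5)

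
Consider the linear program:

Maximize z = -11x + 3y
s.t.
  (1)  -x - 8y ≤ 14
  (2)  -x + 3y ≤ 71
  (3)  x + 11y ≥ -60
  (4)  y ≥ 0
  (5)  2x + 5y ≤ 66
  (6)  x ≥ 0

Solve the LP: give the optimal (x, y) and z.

x = 0, y = 66/5, maximum z = 198/5

Corner points and z = -11x + 3y:
  (33, 0) → z = -363
  (0, 0) → z = 0
  (0, 66/5) → z = 198/5

The optimum lies where 2x + 5y = 66 and x = 0.
Solving simultaneously gives x = 0, y = 66/5.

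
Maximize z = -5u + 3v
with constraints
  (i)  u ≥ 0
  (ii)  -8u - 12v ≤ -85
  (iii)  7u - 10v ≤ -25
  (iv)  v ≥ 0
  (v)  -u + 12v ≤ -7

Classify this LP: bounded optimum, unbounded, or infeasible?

infeasible

The boundaries u = 0 and -8u - 12v = -85 meet at (0, 85/12), but that point violates -u + 12v ≤ -7. Every candidate vertex is excluded by some other constraint, so the feasible region is empty.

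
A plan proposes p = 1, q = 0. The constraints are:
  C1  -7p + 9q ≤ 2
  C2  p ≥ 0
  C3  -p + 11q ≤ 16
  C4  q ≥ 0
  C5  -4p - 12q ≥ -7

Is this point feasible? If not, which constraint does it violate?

feasible

C1: -7 ≤ 2 ✓
C2: 1 ≥ 0 ✓
C3: -1 ≤ 16 ✓
C4: 0 ≥ 0 ✓
C5: -4 ≥ -7 ✓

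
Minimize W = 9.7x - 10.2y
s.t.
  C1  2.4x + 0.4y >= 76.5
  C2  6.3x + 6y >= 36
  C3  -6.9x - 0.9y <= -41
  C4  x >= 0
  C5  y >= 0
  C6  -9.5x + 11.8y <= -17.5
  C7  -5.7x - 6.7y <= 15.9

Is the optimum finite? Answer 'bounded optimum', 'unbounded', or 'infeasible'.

Feasible corners and W = 9.7x - 10.2y:
  (31.875, 0) → W = 309.1875
  (4135/146, 6225/292) → W = 4181/73
The feasible region has finitely many vertices and no improving ray; the minimum is 4181/73 at (4135/146, 6225/292).

bounded optimum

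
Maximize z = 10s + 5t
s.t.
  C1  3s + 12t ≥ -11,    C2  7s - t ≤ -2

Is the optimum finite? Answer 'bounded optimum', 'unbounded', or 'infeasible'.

From the feasible point (-35/87, -71/87), moving in the direction (1, 7) keeps every constraint satisfied while z increases without bound.

unbounded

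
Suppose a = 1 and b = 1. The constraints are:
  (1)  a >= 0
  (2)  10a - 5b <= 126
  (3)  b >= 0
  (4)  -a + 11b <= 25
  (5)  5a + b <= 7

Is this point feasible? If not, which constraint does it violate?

feasible

(1): 1 ≥ 0 ✓
(2): 5 ≤ 126 ✓
(3): 1 ≥ 0 ✓
(4): 10 ≤ 25 ✓
(5): 6 ≤ 7 ✓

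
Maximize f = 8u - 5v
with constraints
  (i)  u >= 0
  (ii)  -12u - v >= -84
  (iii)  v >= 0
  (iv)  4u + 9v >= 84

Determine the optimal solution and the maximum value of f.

u = 84/13, v = 84/13, maximum f = 252/13

Corner points and f = 8u - 5v:
  (0, 84) → f = -420
  (0, 28/3) → f = -140/3
  (84/13, 84/13) → f = 252/13

At the optimal vertex, -12u - v = -84 and 4u + 9v = 84.
Solving simultaneously gives u = 84/13, v = 84/13.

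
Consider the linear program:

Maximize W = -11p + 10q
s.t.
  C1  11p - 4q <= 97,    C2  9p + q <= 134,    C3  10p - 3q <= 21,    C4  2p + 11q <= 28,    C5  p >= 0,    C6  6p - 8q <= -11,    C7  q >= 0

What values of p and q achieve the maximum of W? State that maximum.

p = 0, q = 28/11, maximum W = 280/11

Extreme points and W = -11p + 10q:
  (0, 28/11) → W = 280/11
  (103/82, 95/41) → W = 767/82
  (0, 11/8) → W = 55/4

The binding constraints are 2p + 11q = 28 and p = 0.
Solving simultaneously gives p = 0, q = 28/11.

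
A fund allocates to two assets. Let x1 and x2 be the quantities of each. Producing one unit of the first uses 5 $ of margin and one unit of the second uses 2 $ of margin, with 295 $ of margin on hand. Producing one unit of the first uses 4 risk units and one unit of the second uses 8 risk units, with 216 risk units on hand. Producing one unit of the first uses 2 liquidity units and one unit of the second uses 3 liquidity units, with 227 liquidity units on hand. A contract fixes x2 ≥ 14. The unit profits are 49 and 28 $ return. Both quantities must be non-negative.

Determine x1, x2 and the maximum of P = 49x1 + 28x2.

x1 = 26, x2 = 14, maximum P = 1666

At the optimal vertex, 4x1 + 8x2 = 216 and x2 = 14.
Solving simultaneously gives x1 = 26, x2 = 14.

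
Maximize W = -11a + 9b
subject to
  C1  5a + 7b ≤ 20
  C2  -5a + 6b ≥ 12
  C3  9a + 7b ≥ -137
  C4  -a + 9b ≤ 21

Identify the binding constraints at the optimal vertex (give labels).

Feasible corners and W = -11a + 9b:
  (-906/89, -577/89) → W = 4773/89
  (6/13, 31/13) → W = 213/13
  (-345/22, 13/22) → W = 1956/11

The maximum is at (-345/22, 13/22). Substituting into each constraint, equality holds for C3 and C4; the remaining constraints have slack.

C3 and C4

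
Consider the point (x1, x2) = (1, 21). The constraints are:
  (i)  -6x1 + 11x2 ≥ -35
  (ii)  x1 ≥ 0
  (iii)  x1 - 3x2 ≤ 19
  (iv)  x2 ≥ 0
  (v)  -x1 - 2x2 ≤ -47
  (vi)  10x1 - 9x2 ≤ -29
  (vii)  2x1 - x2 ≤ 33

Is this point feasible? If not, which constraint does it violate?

not feasible — violates (v)

Constraint (v): -x1 - 2x2 = -43, which is not ≤ -47. All other constraints are satisfied.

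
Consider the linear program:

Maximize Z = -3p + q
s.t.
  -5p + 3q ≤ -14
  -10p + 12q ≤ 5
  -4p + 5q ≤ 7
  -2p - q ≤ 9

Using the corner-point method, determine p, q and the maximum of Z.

p = -13/11, q = -73/11, maximum Z = -34/11

The feasible region is unbounded (it extends along (5, 4), (1, -2)), but Z strictly decreases along every unbounded feasible direction, so there is no improving ray and the maximum is attained at a vertex.

The binding constraints are -5p + 3q = -14 and -2p - q = 9.
Solving simultaneously gives p = -13/11, q = -73/11.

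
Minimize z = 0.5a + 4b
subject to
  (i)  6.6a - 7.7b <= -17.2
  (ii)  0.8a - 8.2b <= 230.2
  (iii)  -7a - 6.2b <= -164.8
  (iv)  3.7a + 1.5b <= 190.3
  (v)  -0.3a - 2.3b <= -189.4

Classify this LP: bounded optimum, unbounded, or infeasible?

bounded optimum

Feasible corners and z = 0.5a + 4b:
  (-19881/356, 31909/356) → z = 235391/712
  (15359/806, 64369/806) → z = 530311/1612
The feasible region has finitely many vertices and no improving ray; the minimum is 530311/1612 at (15359/806, 64369/806).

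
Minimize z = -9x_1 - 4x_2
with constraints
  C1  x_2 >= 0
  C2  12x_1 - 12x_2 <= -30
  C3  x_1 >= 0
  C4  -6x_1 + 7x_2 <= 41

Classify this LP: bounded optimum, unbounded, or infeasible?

Corner points and z = -9x_1 - 4x_2:
  (0, 5/2) → z = -10
  (47/2, 26) → z = -631/2
  (0, 41/7) → z = -164/7
The feasible region has finitely many vertices and no improving ray; the minimum is -631/2 at (47/2, 26).

bounded optimum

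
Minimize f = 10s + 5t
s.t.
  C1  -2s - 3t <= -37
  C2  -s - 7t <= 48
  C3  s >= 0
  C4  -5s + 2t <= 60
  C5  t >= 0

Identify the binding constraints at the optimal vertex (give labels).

Corner points and f = 10s + 5t:
  (0, 37/3) → f = 185/3
  (37/2, 0) → f = 185
  (0, 30) → f = 150
The feasible region is unbounded (it extends along (1, 0), (2, 5)), but f strictly increases along every unbounded feasible direction, so there is no improving ray and the minimum is attained at a vertex.

The minimum is at (0, 37/3). Substituting into each constraint, equality holds for C1 and C3; the remaining constraints have slack.

C1 and C3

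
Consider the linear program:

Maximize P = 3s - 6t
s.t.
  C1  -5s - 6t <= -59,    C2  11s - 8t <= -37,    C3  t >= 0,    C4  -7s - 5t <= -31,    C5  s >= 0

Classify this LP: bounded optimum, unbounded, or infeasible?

Vertices and P = 3s - 6t:
  (125/53, 417/53) → P = -2127/53
  (0, 59/6) → P = -59
The feasible region has finitely many vertices and no improving ray; the maximum is -2127/53 at (125/53, 417/53).

bounded optimum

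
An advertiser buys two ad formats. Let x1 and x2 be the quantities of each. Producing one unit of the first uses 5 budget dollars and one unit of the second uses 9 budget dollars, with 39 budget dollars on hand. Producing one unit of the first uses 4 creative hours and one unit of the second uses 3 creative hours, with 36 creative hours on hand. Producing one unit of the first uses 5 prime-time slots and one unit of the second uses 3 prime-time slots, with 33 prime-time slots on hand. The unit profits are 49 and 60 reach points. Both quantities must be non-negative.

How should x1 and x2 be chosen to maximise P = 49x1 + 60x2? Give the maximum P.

x1 = 6, x2 = 1, maximum P = 354

Feasible corners and P = 49x1 + 60x2:
  (0, 0) → P = 0
  (0, 13/3) → P = 260
  (33/5, 0) → P = 1617/5
  (6, 1) → P = 354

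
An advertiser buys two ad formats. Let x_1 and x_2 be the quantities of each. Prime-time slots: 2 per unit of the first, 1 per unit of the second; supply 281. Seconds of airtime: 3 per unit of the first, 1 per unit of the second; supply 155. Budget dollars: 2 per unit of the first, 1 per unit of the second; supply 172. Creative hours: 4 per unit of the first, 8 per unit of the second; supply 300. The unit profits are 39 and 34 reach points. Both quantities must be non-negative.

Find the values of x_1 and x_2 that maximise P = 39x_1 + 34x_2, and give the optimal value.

Feasible corners and P = 39x_1 + 34x_2:
  (0, 0) → P = 0
  (0, 75/2) → P = 1275
  (155/3, 0) → P = 2015
  (47, 14) → P = 2309

x_1 = 47, x_2 = 14, maximum P = 2309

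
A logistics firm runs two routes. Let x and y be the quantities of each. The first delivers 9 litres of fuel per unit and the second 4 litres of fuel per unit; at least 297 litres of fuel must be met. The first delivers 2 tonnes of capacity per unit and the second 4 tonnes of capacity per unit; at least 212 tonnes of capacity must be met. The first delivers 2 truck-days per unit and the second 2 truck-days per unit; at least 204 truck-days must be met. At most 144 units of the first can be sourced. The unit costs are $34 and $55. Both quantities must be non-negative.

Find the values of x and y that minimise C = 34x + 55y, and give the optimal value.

Corner points and C = 34x + 55y:
  (0, 102) → C = 5610
  (106, 0) → C = 3604
  (144, 0) → C = 4896
  (98, 4) → C = 3552
The feasible region is unbounded (it extends along (0, 1)), but C strictly increases along every unbounded feasible direction, so there is no improving ray and the minimum is attained at a vertex.

The optimum lies where 2x + 4y = 212 and 2x + 2y = 204.
Solving simultaneously gives x = 98, y = 4.

x = 98, y = 4, minimum C = 3552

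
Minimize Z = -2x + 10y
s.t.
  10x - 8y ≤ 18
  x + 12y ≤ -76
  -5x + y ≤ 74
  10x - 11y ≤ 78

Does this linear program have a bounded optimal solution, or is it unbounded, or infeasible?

Feasible corners and Z = -2x + 10y:
  (-49/16, -389/64) → Z = -1749/32
  (-71/5, -20) → Z = -858/5
  (-964/61, -306/61) → Z = -1132/61
  (-892/45, -226/9) → Z = -3172/15
The feasible region has finitely many vertices and no improving ray; the minimum is -3172/15 at (-892/45, -226/9).

bounded optimum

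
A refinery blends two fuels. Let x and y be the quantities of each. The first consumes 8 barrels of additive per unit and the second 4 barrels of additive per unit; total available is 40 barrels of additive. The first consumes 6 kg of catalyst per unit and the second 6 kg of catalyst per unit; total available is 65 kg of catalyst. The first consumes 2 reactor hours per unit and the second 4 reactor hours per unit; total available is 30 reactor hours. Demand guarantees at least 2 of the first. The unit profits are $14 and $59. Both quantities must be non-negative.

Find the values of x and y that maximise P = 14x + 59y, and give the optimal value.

Corner points and P = 14x + 59y:
  (5, 0) → P = 70
  (2, 0) → P = 28
  (2, 6) → P = 382

The optimum lies where 8x + 4y = 40 and x = 2.
Solving simultaneously gives x = 2, y = 6.

x = 2, y = 6, maximum P = 382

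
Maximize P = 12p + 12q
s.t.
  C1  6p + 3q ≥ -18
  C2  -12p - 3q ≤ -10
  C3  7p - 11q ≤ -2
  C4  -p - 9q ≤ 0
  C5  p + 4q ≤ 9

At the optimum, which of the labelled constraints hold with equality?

Vertices and P = 12p + 12q:
  (104/153, 94/153) → P = 264/17
  (13/45, 98/45) → P = 148/5
  (7/3, 5/3) → P = 48

The maximum is at (7/3, 5/3). Substituting into each constraint, equality holds for C3 and C5; the remaining constraints have slack.

C3 and C5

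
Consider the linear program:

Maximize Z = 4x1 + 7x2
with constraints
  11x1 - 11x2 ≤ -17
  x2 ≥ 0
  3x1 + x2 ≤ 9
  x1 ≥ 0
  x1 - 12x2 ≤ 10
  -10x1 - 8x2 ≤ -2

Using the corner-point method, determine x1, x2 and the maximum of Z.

Feasible corners and Z = 4x1 + 7x2:
  (41/22, 75/22) → Z = 689/22
  (0, 17/11) → Z = 119/11
  (0, 9) → Z = 63

At the optimal vertex, 3x1 + x2 = 9 and x1 = 0.
Solving simultaneously gives x1 = 0, x2 = 9.

x1 = 0, x2 = 9, maximum Z = 63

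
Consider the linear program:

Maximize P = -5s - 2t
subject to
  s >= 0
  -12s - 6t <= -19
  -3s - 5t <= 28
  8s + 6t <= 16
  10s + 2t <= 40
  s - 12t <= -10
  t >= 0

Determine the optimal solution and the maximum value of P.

Feasible corners and P = -5s - 2t:
  (3/4, 5/3) → P = -85/12
  (28/25, 139/150) → P = -559/75
  (22/17, 16/17) → P = -142/17

s = 3/4, t = 5/3, maximum P = -85/12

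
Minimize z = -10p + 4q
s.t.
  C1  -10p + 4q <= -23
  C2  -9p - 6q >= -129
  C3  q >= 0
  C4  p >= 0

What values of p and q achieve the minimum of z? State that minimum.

Corner points and z = -10p + 4q:
  (109/16, 361/32) → z = -23
  (23/10, 0) → z = -23
  (43/3, 0) → z = -430/3

The optimum lies where -9p - 6q = -129 and q = 0.
Solving simultaneously gives p = 43/3, q = 0.

p = 43/3, q = 0, minimum z = -430/3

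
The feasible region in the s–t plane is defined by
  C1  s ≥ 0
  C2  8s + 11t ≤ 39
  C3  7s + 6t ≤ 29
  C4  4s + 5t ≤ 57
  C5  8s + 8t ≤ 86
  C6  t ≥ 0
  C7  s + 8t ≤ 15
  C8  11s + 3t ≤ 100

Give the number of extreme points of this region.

Of the 28 pairwise boundary intersections, those satisfying every inequality are:
  (0, 0)
  (0, 15/8)
  (85/29, 41/29)
  (147/53, 81/53)
  (29/7, 0)

5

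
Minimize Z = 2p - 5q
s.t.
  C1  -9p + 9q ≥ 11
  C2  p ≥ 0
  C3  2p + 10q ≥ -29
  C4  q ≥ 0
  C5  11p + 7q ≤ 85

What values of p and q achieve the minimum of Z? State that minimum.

p = 0, q = 85/7, minimum Z = -425/7

Vertices and Z = 2p - 5q:
  (0, 11/9) → Z = -55/9
  (344/81, 443/81) → Z = -509/27
  (0, 85/7) → Z = -425/7

The optimum lies where p = 0 and 11p + 7q = 85.
Solving simultaneously gives p = 0, q = 85/7.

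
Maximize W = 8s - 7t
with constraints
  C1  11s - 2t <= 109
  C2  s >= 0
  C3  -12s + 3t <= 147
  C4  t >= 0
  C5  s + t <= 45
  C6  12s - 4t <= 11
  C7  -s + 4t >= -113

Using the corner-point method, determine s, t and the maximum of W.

s = 11/12, t = 0, maximum W = 22/3

Vertices and W = 8s - 7t:
  (0, 0) → W = 0
  (0, 45) → W = -315
  (11/12, 0) → W = 22/3
  (191/16, 529/16) → W = -2175/16

The optimum lies where t = 0 and 12s - 4t = 11.
Solving simultaneously gives s = 11/12, t = 0.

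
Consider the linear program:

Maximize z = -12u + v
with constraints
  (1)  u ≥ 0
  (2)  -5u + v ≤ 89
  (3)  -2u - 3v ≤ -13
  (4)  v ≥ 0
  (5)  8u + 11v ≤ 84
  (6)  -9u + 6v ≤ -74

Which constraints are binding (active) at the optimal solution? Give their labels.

Feasible corners and z = -12u + v:
  (21/2, 0) → z = -126
  (74/9, 0) → z = -296/3
  (1318/147, 164/147) → z = -2236/21

The maximum is at (74/9, 0). Substituting into each constraint, equality holds for (4) and (6); the remaining constraints have slack.

(4) and (6)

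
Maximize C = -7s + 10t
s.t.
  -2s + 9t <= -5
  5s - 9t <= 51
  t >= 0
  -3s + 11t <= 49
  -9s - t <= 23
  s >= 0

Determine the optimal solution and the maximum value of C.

Feasible corners and C = -7s + 10t:
  (46/3, 77/27) → C = -2128/27
  (5/2, 0) → C = -35/2
  (51/5, 0) → C = -357/5

The binding constraints are -2s + 9t = -5 and t = 0.
Solving simultaneously gives s = 5/2, t = 0.

s = 5/2, t = 0, maximum C = -35/2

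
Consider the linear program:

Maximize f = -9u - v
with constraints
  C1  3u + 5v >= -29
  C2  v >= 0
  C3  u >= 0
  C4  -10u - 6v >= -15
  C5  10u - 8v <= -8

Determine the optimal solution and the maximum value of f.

At the optimal vertex, u = 0 and 10u - 8v = -8.
Solving simultaneously gives u = 0, v = 1.

u = 0, v = 1, maximum f = -1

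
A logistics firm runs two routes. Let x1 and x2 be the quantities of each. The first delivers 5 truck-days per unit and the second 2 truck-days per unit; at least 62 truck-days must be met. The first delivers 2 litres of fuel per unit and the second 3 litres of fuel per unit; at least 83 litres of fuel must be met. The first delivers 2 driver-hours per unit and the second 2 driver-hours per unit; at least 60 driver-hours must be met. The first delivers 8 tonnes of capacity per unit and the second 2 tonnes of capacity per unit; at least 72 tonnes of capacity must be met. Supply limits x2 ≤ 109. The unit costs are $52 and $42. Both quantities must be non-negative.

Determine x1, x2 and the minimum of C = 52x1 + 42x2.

x1 = 2, x2 = 28, minimum C = 1280

The feasible region is unbounded (it extends along (1, 0)), but C strictly increases along every unbounded feasible direction, so there is no improving ray and the minimum is attained at a vertex.

The optimum lies where 2x1 + 2x2 = 60 and 8x1 + 2x2 = 72.
Solving simultaneously gives x1 = 2, x2 = 28.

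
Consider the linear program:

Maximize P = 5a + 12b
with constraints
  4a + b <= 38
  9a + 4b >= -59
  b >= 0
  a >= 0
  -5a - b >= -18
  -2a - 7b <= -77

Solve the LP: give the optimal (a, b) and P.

a = 0, b = 18, maximum P = 216

Corner points and P = 5a + 12b:
  (0, 18) → P = 216
  (0, 11) → P = 132
  (49/33, 349/33) → P = 403/3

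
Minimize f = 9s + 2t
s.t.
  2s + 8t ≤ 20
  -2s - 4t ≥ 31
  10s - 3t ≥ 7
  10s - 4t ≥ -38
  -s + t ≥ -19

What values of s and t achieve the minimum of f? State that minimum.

s = -50/7, t = -183/7, minimum f = -816/7

Feasible corners and f = 9s + 2t:
  (-65/46, -162/23) → f = -1233/46
  (15/2, -23/2) → f = 89/2
  (-50/7, -183/7) → f = -816/7

At the optimal vertex, 10s - 3t = 7 and -s + t = -19.
Solving simultaneously gives s = -50/7, t = -183/7.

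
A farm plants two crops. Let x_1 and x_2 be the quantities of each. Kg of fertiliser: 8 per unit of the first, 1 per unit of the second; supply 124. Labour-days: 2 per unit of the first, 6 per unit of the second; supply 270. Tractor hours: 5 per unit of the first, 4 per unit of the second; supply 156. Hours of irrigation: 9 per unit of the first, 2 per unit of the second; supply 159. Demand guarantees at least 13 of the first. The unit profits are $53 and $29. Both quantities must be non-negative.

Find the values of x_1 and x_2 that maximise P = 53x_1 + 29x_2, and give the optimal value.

x_1 = 13, x_2 = 20, maximum P = 1269

Feasible corners and P = 53x_1 + 29x_2:
  (31/2, 0) → P = 1643/2
  (13, 0) → P = 689
  (13, 20) → P = 1269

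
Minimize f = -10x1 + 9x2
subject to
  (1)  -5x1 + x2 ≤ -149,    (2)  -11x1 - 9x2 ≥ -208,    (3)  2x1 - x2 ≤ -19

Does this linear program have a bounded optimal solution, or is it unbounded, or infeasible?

The boundaries -5x1 + x2 = -149 and -11x1 - 9x2 = -208 meet at (1549/56, -599/56), but that point violates 2x1 - x2 ≤ -19. Every candidate vertex is excluded by some other constraint, so the feasible region is empty.

infeasible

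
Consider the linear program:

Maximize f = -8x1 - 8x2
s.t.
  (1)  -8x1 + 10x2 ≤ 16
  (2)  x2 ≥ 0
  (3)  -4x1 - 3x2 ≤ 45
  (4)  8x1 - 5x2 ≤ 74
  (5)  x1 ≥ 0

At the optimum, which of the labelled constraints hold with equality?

(2) and (5)

Corner points and f = -8x1 - 8x2:
  (41/2, 18) → f = -308
  (0, 8/5) → f = -64/5
  (37/4, 0) → f = -74
  (0, 0) → f = 0

The maximum is at (0, 0). Substituting into each constraint, equality holds for (2) and (5); the remaining constraints have slack.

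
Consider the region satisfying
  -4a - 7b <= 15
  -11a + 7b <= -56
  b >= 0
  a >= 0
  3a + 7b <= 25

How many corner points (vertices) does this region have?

Intersecting each pair of boundary lines and keeping only the points that satisfy every inequality leaves:
  (56/11, 0)
  (81/14, 107/98)
  (25/3, 0)

3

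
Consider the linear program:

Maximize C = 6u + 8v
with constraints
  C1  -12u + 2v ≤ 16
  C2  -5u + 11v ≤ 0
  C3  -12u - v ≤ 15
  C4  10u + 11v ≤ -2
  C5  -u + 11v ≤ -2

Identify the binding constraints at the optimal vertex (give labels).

Vertices and C = 6u + 8v:
  (-165/137, -75/137) → C = -1590/137
  (-1/2, -5/22) → C = -53/11
  (0, -2/11) → C = -16/11
The feasible region is unbounded (it extends along (11, -10), (1, -12)), but C strictly decreases along every unbounded feasible direction, so there is no improving ray and the maximum is attained at a vertex.

The maximum is at (0, -2/11). Substituting into each constraint, equality holds for C4 and C5; the remaining constraints have slack.

C4 and C5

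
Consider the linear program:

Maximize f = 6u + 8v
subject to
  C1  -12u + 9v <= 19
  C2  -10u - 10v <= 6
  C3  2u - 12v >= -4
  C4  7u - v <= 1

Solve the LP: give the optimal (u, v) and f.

Feasible corners and f = 6u + 8v:
  (-4/5, 1/5) → f = -16/5
  (1/20, -13/20) → f = -49/10
  (8/41, 15/41) → f = 168/41

At the optimal vertex, 2u - 12v = -4 and 7u - v = 1.
Solving simultaneously gives u = 8/41, v = 15/41.

u = 8/41, v = 15/41, maximum f = 168/41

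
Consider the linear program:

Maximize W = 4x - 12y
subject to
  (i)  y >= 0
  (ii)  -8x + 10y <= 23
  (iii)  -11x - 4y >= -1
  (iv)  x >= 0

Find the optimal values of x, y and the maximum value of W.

Vertices and W = 4x - 12y:
  (1/11, 0) → W = 4/11
  (0, 0) → W = 0
  (0, 1/4) → W = -3

The binding constraints are y = 0 and -11x - 4y = -1.
Solving simultaneously gives x = 1/11, y = 0.

x = 1/11, y = 0, maximum W = 4/11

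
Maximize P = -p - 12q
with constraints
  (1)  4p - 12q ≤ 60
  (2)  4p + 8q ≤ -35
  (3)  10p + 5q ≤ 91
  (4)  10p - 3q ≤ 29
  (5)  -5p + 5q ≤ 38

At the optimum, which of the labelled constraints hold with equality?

Vertices and P = -p - 12q:
  (3/4, -19/4) → P = 225/4
  (-189/10, -113/10) → P = 309/2
  (-479/60, -23/60) → P = 151/12

The maximum is at (-189/10, -113/10). Substituting into each constraint, equality holds for (1) and (5); the remaining constraints have slack.

(1) and (5)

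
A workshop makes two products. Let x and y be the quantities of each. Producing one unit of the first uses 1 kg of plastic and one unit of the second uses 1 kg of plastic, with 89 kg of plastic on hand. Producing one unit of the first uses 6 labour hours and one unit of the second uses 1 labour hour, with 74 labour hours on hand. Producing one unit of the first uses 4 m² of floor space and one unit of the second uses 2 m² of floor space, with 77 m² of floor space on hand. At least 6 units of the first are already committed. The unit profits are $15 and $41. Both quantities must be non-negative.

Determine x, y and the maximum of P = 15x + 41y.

x = 6, y = 53/2, maximum P = 2353/2

Extreme points and P = 15x + 41y:
  (37/3, 0) → P = 185
  (6, 0) → P = 90
  (71/8, 83/4) → P = 7871/8
  (6, 53/2) → P = 2353/2

The binding constraints are 4x + 2y = 77 and x = 6.
Solving simultaneously gives x = 6, y = 53/2.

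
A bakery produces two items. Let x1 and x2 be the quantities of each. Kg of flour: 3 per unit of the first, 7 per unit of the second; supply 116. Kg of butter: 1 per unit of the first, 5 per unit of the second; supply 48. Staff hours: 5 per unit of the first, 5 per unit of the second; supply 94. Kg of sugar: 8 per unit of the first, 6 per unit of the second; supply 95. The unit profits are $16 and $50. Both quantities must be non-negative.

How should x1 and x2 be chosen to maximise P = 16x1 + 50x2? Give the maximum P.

x1 = 11/2, x2 = 17/2, maximum P = 513

Vertices and P = 16x1 + 50x2:
  (0, 0) → P = 0
  (0, 48/5) → P = 480
  (95/8, 0) → P = 190
  (11/2, 17/2) → P = 513

The binding constraints are x1 + 5x2 = 48 and 8x1 + 6x2 = 95.
Solving simultaneously gives x1 = 11/2, x2 = 17/2.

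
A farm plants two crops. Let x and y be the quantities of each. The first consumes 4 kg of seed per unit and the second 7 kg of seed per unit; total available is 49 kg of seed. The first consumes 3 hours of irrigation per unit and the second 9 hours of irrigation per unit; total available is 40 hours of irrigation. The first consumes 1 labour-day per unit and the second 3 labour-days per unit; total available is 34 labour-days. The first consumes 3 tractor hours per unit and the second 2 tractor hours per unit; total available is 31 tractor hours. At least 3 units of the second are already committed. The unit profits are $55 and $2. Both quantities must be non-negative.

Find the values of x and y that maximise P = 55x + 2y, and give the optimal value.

Vertices and P = 55x + 2y:
  (0, 40/9) → P = 80/9
  (0, 3) → P = 6
  (13/3, 3) → P = 733/3

At the optimal vertex, 3x + 9y = 40 and y = 3.
Solving simultaneously gives x = 13/3, y = 3.

x = 13/3, y = 3, maximum P = 733/3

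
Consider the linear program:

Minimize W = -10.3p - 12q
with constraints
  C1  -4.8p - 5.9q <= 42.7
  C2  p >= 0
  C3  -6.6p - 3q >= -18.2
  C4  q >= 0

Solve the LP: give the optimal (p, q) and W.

p = 0, q = 91/15, minimum W = -364/5

Feasible corners and W = -10.3p - 12q:
  (0, 91/15) → W = -364/5
  (0, 0) → W = 0
  (91/33, 0) → W = -9373/330

The optimum lies where p = 0 and -6.6p - 3q = -18.2.
Solving simultaneously gives p = 0, q = 91/15.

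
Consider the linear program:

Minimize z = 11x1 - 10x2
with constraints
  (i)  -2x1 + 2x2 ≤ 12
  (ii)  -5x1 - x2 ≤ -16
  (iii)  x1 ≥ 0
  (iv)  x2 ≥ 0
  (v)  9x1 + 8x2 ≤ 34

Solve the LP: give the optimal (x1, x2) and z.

Vertices and z = 11x1 - 10x2:
  (16/5, 0) → z = 176/5
  (94/31, 26/31) → z = 774/31
  (34/9, 0) → z = 374/9

At the optimal vertex, -5x1 - x2 = -16 and 9x1 + 8x2 = 34.
Solving simultaneously gives x1 = 94/31, x2 = 26/31.

x1 = 94/31, x2 = 26/31, minimum z = 774/31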